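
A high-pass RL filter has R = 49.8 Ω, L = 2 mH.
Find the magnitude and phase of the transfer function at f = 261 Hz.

Step 1 — Angular frequency: ω = 2π·261 = 1640 rad/s.
Step 2 — Transfer function: H(jω) = jωL/(R + jωL).
Step 3 — Numerator jωL = j·3.28; denominator R + jωL = 49.8 + j3.28.
Step 4 — H = 0.004319 + j0.06558.
Step 5 — Magnitude: |H| = 0.06572 (-23.6 dB); phase: φ = 86.2°.

|H| = 0.06572 (-23.6 dB), φ = 86.2°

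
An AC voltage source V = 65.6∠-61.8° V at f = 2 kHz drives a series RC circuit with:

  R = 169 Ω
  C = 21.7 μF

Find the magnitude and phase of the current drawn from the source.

Step 1 — Angular frequency: ω = 2π·f = 2π·2000 = 1.257e+04 rad/s.
Step 2 — Component impedances:
  R: Z = R = 169 Ω
  C: Z = 1/(jωC) = -j/(ω·C) = 0 - j3.667 Ω
Step 3 — Series combination: Z_total = R + C = 169 - j3.667 Ω = 169∠-1.2° Ω.
Step 4 — Source phasor: V = 65.6∠-61.8° V = 31 - j57.81 V.
Step 5 — Ohm's law: I = V / Z_total = (31 - j57.81) / (169 - j3.667) = 0.1908 - j0.338 A.
Step 6 — Convert to polar: |I| = 0.3881 A, ∠I = -60.6°.

I = 0.3881∠-60.6° A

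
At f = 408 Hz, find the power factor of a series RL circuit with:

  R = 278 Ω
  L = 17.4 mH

Step 1 — Angular frequency: ω = 2π·f = 2π·408 = 2564 rad/s.
Step 2 — Component impedances:
  R: Z = R = 278 Ω
  L: Z = jωL = j·2564·0.0174 = 0 + j44.61 Ω
Step 3 — Series combination: Z_total = R + L = 278 + j44.61 Ω = 281.6∠9.1° Ω.
Step 4 — Power factor: PF = cos(φ) = Re(Z)/|Z| = 278/281.56 = 0.9874.
Step 5 — Type: Im(Z) = 44.61 ⇒ lagging (phase φ = 9.1°).

PF = 0.9874 (lagging, φ = 9.1°)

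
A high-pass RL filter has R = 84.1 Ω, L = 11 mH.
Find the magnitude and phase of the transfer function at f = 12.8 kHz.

Step 1 — Angular frequency: ω = 2π·1.28e+04 = 8.042e+04 rad/s.
Step 2 — Transfer function: H(jω) = jωL/(R + jωL).
Step 3 — Numerator jωL = j·884.7; denominator R + jωL = 84.1 + j884.7.
Step 4 — H = 0.991 + j0.09421.
Step 5 — Magnitude: |H| = 0.9955 (-0.0 dB); phase: φ = 5.4°.

|H| = 0.9955 (-0.0 dB), φ = 5.4°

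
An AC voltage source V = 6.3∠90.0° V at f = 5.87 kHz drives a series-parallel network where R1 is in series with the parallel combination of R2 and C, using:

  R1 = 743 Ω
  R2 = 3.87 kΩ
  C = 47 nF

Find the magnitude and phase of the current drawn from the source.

Step 1 — Angular frequency: ω = 2π·f = 2π·5870 = 3.688e+04 rad/s.
Step 2 — Component impedances:
  R1: Z = R = 743 Ω
  R2: Z = R = 3870 Ω
  C: Z = 1/(jωC) = -j/(ω·C) = 0 - j576.9 Ω
Step 3 — Parallel branch: R2 || C = 1/(1/R2 + 1/C) = 84.12 - j564.3 Ω.
Step 4 — Series with R1: Z_total = R1 + (R2 || C) = 827.1 - j564.3 Ω = 1001∠-34.3° Ω.
Step 5 — Source phasor: V = 6.3∠90.0° V = 0 + j6.3 V.
Step 6 — Ohm's law: I = V / Z_total = (0 + j6.3) / (827.1 - j564.3) = -0.003546 + j0.005197 A.
Step 7 — Convert to polar: |I| = 0.006292 A, ∠I = 124.3°.

I = 0.006292∠124.3° A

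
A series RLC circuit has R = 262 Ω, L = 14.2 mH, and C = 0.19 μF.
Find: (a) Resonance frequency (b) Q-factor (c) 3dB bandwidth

Step 1 — Resonance condition Im(Z)=0 gives ω₀ = 1/√(LC).
Step 2 — ω₀ = 1/√(0.0142·1.9e-07) = 1.925e+04 rad/s.
Step 3 — f₀ = ω₀/(2π) = 3064 Hz.
Step 4 — Series Q: Q = ω₀L/R = 1.925e+04·0.0142/262 = 1.043.
Step 5 — 3dB bandwidth: Δω = ω₀/Q = 1.845e+04 rad/s; BW = Δω/(2π) = 2937 Hz.

(a) f₀ = 3064 Hz  (b) Q = 1.043  (c) BW = 2937 Hz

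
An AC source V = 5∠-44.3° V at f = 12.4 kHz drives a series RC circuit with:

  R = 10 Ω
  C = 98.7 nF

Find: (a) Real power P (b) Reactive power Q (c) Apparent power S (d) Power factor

Step 1 — Angular frequency: ω = 2π·f = 2π·1.24e+04 = 7.791e+04 rad/s.
Step 2 — Component impedances:
  R: Z = R = 10 Ω
  C: Z = 1/(jωC) = -j/(ω·C) = 0 - j130 Ω
Step 3 — Series combination: Z_total = R + C = 10 - j130 Ω = 130.4∠-85.6° Ω.
Step 4 — Source phasor: V = 5∠-44.3° V = 3.578 - j3.492 V.
Step 5 — Current: I = V / Z = 0.0288 + j0.0253 A = 0.03834∠41.3° A.
Step 6 — Complex power: S = V·I* = 0.0147 - j0.1911 VA.
Step 7 — Real power: P = Re(S) = 0.0147 W.
Step 8 — Reactive power: Q = Im(S) = -0.1911 VAR.
Step 9 — Apparent power: |S| = 0.1917 VA.
Step 10 — Power factor: PF = P/|S| = 0.07667 (leading).

(a) P = 0.0147 W  (b) Q = -0.1911 VAR  (c) S = 0.1917 VA  (d) PF = 0.07667 (leading)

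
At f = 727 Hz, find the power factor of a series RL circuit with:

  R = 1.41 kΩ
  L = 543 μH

Step 1 — Angular frequency: ω = 2π·f = 2π·727 = 4568 rad/s.
Step 2 — Component impedances:
  R: Z = R = 1410 Ω
  L: Z = jωL = j·4568·0.000543 = 0 + j2.48 Ω
Step 3 — Series combination: Z_total = R + L = 1410 + j2.48 Ω = 1410∠0.1° Ω.
Step 4 — Power factor: PF = cos(φ) = Re(Z)/|Z| = 1410/1410 = 1.
Step 5 — Type: Im(Z) = 2.48 ⇒ lagging (phase φ = 0.1°).

PF = 1 (lagging, φ = 0.1°)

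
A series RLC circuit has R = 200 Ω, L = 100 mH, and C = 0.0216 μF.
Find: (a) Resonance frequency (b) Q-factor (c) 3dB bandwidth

Step 1 — Resonance: ω₀ = 1/√(LC) = 1/√(0.1·2.16e-08) = 2.152e+04 rad/s.
Step 2 — f₀ = ω₀/(2π) = 3424 Hz.
Step 3 — Series Q: Q = ω₀L/R = 2.152e+04·0.1/200 = 10.76.
Step 4 — Bandwidth: Δω = ω₀/Q = 2000 rad/s; BW = Δω/(2π) = 318.3 Hz.

(a) f₀ = 3424 Hz  (b) Q = 10.76  (c) BW = 318.3 Hz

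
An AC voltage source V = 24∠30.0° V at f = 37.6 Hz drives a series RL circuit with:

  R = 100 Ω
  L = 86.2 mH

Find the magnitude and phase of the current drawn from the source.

Step 1 — Angular frequency: ω = 2π·f = 2π·37.6 = 236.2 rad/s.
Step 2 — Component impedances:
  R: Z = R = 100 Ω
  L: Z = jωL = j·236.2·0.0862 = 0 + j20.36 Ω
Step 3 — Series combination: Z_total = R + L = 100 + j20.36 Ω = 102.1∠11.5° Ω.
Step 4 — Source phasor: V = 24∠30.0° V = 20.78 + j12 V.
Step 5 — Ohm's law: I = V / Z_total = (20.78 + j12) / (100 + j20.36) = 0.223 + j0.07458 A.
Step 6 — Convert to polar: |I| = 0.2352 A, ∠I = 18.5°.

I = 0.2352∠18.5° A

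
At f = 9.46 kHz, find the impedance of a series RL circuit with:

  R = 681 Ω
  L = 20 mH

Step 1 — Angular frequency: ω = 2π·f = 2π·9460 = 5.944e+04 rad/s.
Step 2 — Component impedances:
  R: Z = R = 681 Ω
  L: Z = jωL = j·5.944e+04·0.02 = 0 + j1189 Ω
Step 3 — Series combination: Z_total = R + L = 681 + j1189 Ω = 1370∠60.2° Ω.

Z = 681 + j1189 Ω = 1370∠60.2° Ω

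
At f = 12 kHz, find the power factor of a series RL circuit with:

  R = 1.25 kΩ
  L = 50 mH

Step 1 — Angular frequency: ω = 2π·f = 2π·1.2e+04 = 7.54e+04 rad/s.
Step 2 — Component impedances:
  R: Z = R = 1250 Ω
  L: Z = jωL = j·7.54e+04·0.05 = 0 + j3770 Ω
Step 3 — Series combination: Z_total = R + L = 1250 + j3770 Ω = 3972∠71.7° Ω.
Step 4 — Power factor: PF = cos(φ) = Re(Z)/|Z| = 1250/3972 = 0.3147.
Step 5 — Type: Im(Z) = 3770 ⇒ lagging (phase φ = 71.7°).

PF = 0.3147 (lagging, φ = 71.7°)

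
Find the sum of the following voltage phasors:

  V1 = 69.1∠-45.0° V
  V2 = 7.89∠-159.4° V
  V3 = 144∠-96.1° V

Step 1 — Convert each phasor to rectangular form:
  V1 = 69.1·(cos(-45.0°) + j·sin(-45.0°)) = 48.86 - j48.86 V
  V2 = 7.89·(cos(-159.4°) + j·sin(-159.4°)) = -7.386 - j2.776 V
  V3 = 144·(cos(-96.1°) + j·sin(-96.1°)) = -15.3 - j143.2 V
Step 2 — Sum components: V_total = 26.17 - j194.8 V.
Step 3 — Convert to polar: |V_total| = 196.6 V, ∠V_total = -82.3°.

V_total = 196.6∠-82.3° V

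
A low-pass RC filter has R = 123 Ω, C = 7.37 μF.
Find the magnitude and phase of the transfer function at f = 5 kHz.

Step 1 — Angular frequency: ω = 2π·5000 = 3.142e+04 rad/s.
Step 2 — Transfer function: H(jω) = 1/(1 + jωRC).
Step 3 — Denominator: 1 + jωRC = 1 + j·3.142e+04·123·7.37e-06 = 1 + j28.48.
Step 4 — H = 0.001231 - j0.03507.
Step 5 — Magnitude: |H| = 0.03509 (-29.1 dB); phase: φ = -88.0°.

|H| = 0.03509 (-29.1 dB), φ = -88.0°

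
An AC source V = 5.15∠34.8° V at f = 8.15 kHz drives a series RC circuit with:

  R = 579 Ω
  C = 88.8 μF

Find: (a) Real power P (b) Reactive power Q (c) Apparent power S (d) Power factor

Step 1 — Angular frequency: ω = 2π·f = 2π·8150 = 5.121e+04 rad/s.
Step 2 — Component impedances:
  R: Z = R = 579 Ω
  C: Z = 1/(jωC) = -j/(ω·C) = 0 - j0.2199 Ω
Step 3 — Series combination: Z_total = R + C = 579 - j0.2199 Ω = 579∠-0.0° Ω.
Step 4 — Source phasor: V = 5.15∠34.8° V = 4.229 + j2.939 V.
Step 5 — Current: I = V / Z = 0.007302 + j0.005079 A = 0.008895∠34.8° A.
Step 6 — Complex power: S = V·I* = 0.04581 - j1.74e-05 VA.
Step 7 — Real power: P = Re(S) = 0.04581 W.
Step 8 — Reactive power: Q = Im(S) = -1.74e-05 VAR.
Step 9 — Apparent power: |S| = 0.04581 VA.
Step 10 — Power factor: PF = P/|S| = 1 (leading).

(a) P = 0.04581 W  (b) Q = -1.74e-05 VAR  (c) S = 0.04581 VA  (d) PF = 1 (leading)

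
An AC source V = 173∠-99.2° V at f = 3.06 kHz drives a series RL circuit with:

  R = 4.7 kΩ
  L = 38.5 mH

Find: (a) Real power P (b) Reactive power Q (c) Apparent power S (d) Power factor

Step 1 — Angular frequency: ω = 2π·f = 2π·3060 = 1.923e+04 rad/s.
Step 2 — Component impedances:
  R: Z = R = 4700 Ω
  L: Z = jωL = j·1.923e+04·0.0385 = 0 + j740.2 Ω
Step 3 — Series combination: Z_total = R + L = 4700 + j740.2 Ω = 4758∠9.0° Ω.
Step 4 — Source phasor: V = 173∠-99.2° V = -27.66 - j170.8 V.
Step 5 — Current: I = V / Z = -0.01133 - j0.03455 A = 0.03636∠-108.2° A.
Step 6 — Complex power: S = V·I* = 6.214 + j0.9786 VA.
Step 7 — Real power: P = Re(S) = 6.214 W.
Step 8 — Reactive power: Q = Im(S) = 0.9786 VAR.
Step 9 — Apparent power: |S| = 6.29 VA.
Step 10 — Power factor: PF = P/|S| = 0.9878 (lagging).

(a) P = 6.214 W  (b) Q = 0.9786 VAR  (c) S = 6.29 VA  (d) PF = 0.9878 (lagging)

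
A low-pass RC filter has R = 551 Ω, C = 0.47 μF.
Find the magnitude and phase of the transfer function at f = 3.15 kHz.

Step 1 — Angular frequency: ω = 2π·3150 = 1.979e+04 rad/s.
Step 2 — Transfer function: H(jω) = 1/(1 + jωRC).
Step 3 — Denominator: 1 + jωRC = 1 + j·1.979e+04·551·4.7e-07 = 1 + j5.126.
Step 4 — H = 0.03667 - j0.1879.
Step 5 — Magnitude: |H| = 0.1915 (-14.4 dB); phase: φ = -79.0°.

|H| = 0.1915 (-14.4 dB), φ = -79.0°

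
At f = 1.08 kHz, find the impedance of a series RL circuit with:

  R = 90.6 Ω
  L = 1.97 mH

Step 1 — Angular frequency: ω = 2π·f = 2π·1080 = 6786 rad/s.
Step 2 — Component impedances:
  R: Z = R = 90.6 Ω
  L: Z = jωL = j·6786·0.00197 = 0 + j13.37 Ω
Step 3 — Series combination: Z_total = R + L = 90.6 + j13.37 Ω = 91.58∠8.4° Ω.

Z = 90.6 + j13.37 Ω = 91.58∠8.4° Ω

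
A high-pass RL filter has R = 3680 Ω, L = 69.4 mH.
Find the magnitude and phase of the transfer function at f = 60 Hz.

Step 1 — Angular frequency: ω = 2π·60 = 377 rad/s.
Step 2 — Transfer function: H(jω) = jωL/(R + jωL).
Step 3 — Numerator jωL = j·26.16; denominator R + jωL = 3680 + j26.16.
Step 4 — H = 5.054e-05 + j0.007109.
Step 5 — Magnitude: |H| = 0.007109 (-43.0 dB); phase: φ = 89.6°.

|H| = 0.007109 (-43.0 dB), φ = 89.6°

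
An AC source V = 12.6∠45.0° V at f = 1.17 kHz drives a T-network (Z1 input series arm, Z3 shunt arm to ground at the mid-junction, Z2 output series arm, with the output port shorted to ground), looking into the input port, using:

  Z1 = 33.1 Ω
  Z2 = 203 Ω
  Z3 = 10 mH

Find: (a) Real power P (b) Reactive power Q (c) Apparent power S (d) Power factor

Step 1 — Angular frequency: ω = 2π·f = 2π·1170 = 7351 rad/s.
Step 2 — Component impedances:
  Z1: Z = R = 33.1 Ω
  Z2: Z = R = 203 Ω
  Z3: Z = jωL = j·7351·0.01 = 0 + j73.51 Ω
Step 3 — With the output port shorted to ground, the output series arm Z2 runs from the junction to ground; the shunt arm Z3 also runs from the junction to ground. They appear in parallel: Z3 || Z2 = 23.54 + j64.99 Ω.
Step 4 — Series with input arm Z1: Z_in = Z1 + (Z3 || Z2) = 56.64 + j64.99 Ω = 86.2∠48.9° Ω.
Step 5 — Source phasor: V = 12.6∠45.0° V = 8.91 + j8.91 V.
Step 6 — Current: I = V / Z = 0.1458 - j0.01002 A = 0.1462∠-3.9° A.
Step 7 — Complex power: S = V·I* = 1.21 + j1.388 VA.
Step 8 — Real power: P = Re(S) = 1.21 W.
Step 9 — Reactive power: Q = Im(S) = 1.388 VAR.
Step 10 — Apparent power: |S| = 1.842 VA.
Step 11 — Power factor: PF = P/|S| = 0.657 (lagging).

(a) P = 1.21 W  (b) Q = 1.388 VAR  (c) S = 1.842 VA  (d) PF = 0.657 (lagging)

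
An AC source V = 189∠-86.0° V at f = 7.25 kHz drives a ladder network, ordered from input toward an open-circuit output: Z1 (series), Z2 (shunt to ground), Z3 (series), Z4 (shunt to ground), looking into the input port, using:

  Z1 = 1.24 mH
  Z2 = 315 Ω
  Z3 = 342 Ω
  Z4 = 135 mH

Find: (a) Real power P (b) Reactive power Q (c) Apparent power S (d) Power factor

Step 1 — Angular frequency: ω = 2π·f = 2π·7250 = 4.555e+04 rad/s.
Step 2 — Component impedances:
  Z1: Z = jωL = j·4.555e+04·0.00124 = 0 + j56.49 Ω
  Z2: Z = R = 315 Ω
  Z3: Z = R = 342 Ω
  Z4: Z = jωL = j·4.555e+04·0.135 = 0 + j6150 Ω
Step 3 — Ladder network (open output): work backward from the far end, alternating series and parallel combinations. Z_in = 313.3 + j72.44 Ω = 321.6∠13.0° Ω.
Step 4 — Source phasor: V = 189∠-86.0° V = 13.18 - j188.5 V.
Step 5 — Current: I = V / Z = -0.09214 - j0.5805 A = 0.5878∠-99.0° A.
Step 6 — Complex power: S = V·I* = 108.2 + j25.02 VA.
Step 7 — Real power: P = Re(S) = 108.2 W.
Step 8 — Reactive power: Q = Im(S) = 25.02 VAR.
Step 9 — Apparent power: |S| = 111.1 VA.
Step 10 — Power factor: PF = P/|S| = 0.9743 (lagging).

(a) P = 108.2 W  (b) Q = 25.02 VAR  (c) S = 111.1 VA  (d) PF = 0.9743 (lagging)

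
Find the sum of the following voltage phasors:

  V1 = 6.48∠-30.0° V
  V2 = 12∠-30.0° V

Step 1 — Convert each phasor to rectangular form:
  V1 = 6.48·(cos(-30.0°) + j·sin(-30.0°)) = 5.612 - j3.24 V
  V2 = 12·(cos(-30.0°) + j·sin(-30.0°)) = 10.39 - j6 V
Step 2 — Sum components: V_total = 16 - j9.24 V.
Step 3 — Convert to polar: |V_total| = 18.48 V, ∠V_total = -30.0°.

V_total = 18.48∠-30.0° V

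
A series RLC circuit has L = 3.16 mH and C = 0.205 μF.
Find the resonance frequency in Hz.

Step 1 — Resonance condition Im(Z)=0 gives ω₀ = 1/√(LC).
Step 2 — ω₀ = 1/√(0.00316·2.05e-07) = 3.929e+04 rad/s.
Step 3 — f₀ = ω₀/(2π) = 6253 Hz.

f₀ = 6253 Hz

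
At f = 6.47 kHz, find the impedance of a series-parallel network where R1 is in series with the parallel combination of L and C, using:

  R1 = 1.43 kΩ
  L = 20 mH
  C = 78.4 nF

Step 1 — Angular frequency: ω = 2π·f = 2π·6470 = 4.065e+04 rad/s.
Step 2 — Component impedances:
  R1: Z = R = 1430 Ω
  L: Z = jωL = j·4.065e+04·0.02 = 0 + j813 Ω
  C: Z = 1/(jωC) = -j/(ω·C) = 0 - j313.8 Ω
Step 3 — Parallel branch: L || C = 1/(1/L + 1/C) = 0 - j510.9 Ω.
Step 4 — Series with R1: Z_total = R1 + (L || C) = 1430 - j510.9 Ω = 1519∠-19.7° Ω.

Z = 1430 - j510.9 Ω = 1519∠-19.7° Ω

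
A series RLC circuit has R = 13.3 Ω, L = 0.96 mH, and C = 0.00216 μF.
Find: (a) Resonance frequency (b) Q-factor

Step 1 — Resonance condition Im(Z)=0 gives ω₀ = 1/√(LC).
Step 2 — ω₀ = 1/√(0.00096·2.16e-09) = 6.944e+05 rad/s.
Step 3 — f₀ = ω₀/(2π) = 1.105e+05 Hz.
Step 4 — Series Q: Q = ω₀L/R = 6.944e+05·0.00096/13.3 = 50.13.

(a) f₀ = 1.105e+05 Hz  (b) Q = 50.13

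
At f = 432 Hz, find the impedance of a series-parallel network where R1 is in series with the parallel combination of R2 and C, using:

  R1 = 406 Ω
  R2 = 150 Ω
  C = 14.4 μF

Step 1 — Angular frequency: ω = 2π·f = 2π·432 = 2714 rad/s.
Step 2 — Component impedances:
  R1: Z = R = 406 Ω
  R2: Z = R = 150 Ω
  C: Z = 1/(jωC) = -j/(ω·C) = 0 - j25.58 Ω
Step 3 — Parallel branch: R2 || C = 1/(1/R2 + 1/C) = 4.24 - j24.86 Ω.
Step 4 — Series with R1: Z_total = R1 + (R2 || C) = 410.2 - j24.86 Ω = 411∠-3.5° Ω.

Z = 410.2 - j24.86 Ω = 411∠-3.5° Ω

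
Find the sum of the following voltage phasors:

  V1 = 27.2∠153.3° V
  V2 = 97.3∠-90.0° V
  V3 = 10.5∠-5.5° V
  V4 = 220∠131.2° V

Step 1 — Convert each phasor to rectangular form:
  V1 = 27.2·(cos(153.3°) + j·sin(153.3°)) = -24.3 + j12.22 V
  V2 = 97.3·(cos(-90.0°) + j·sin(-90.0°)) = 0 - j97.3 V
  V3 = 10.5·(cos(-5.5°) + j·sin(-5.5°)) = 10.45 - j1.006 V
  V4 = 220·(cos(131.2°) + j·sin(131.2°)) = -144.9 + j165.5 V
Step 2 — Sum components: V_total = -158.8 + j79.45 V.
Step 3 — Convert to polar: |V_total| = 177.5 V, ∠V_total = 153.4°.

V_total = 177.5∠153.4° V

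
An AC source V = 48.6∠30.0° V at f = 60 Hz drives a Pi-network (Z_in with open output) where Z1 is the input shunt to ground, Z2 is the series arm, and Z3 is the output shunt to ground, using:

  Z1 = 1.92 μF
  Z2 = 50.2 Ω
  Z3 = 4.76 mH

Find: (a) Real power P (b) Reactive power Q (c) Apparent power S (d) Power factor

Step 1 — Angular frequency: ω = 2π·f = 2π·60 = 377 rad/s.
Step 2 — Component impedances:
  Z1: Z = 1/(jωC) = -j/(ω·C) = 0 - j1382 Ω
  Z2: Z = R = 50.2 Ω
  Z3: Z = jωL = j·377·0.00476 = 0 + j1.794 Ω
Step 3 — With open output, the series arm Z2 and the output shunt Z3 appear in series to ground: Z2 + Z3 = 50.2 + j1.794 Ω.
Step 4 — Parallel with input shunt Z1: Z_in = Z1 || (Z2 + Z3) = 50.26 - j0.03196 Ω = 50.26∠-0.0° Ω.
Step 5 — Source phasor: V = 48.6∠30.0° V = 42.09 + j24.3 V.
Step 6 — Current: I = V / Z = 0.837 + j0.484 A = 0.9669∠30.0° A.
Step 7 — Complex power: S = V·I* = 46.99 - j0.02988 VA.
Step 8 — Real power: P = Re(S) = 46.99 W.
Step 9 — Reactive power: Q = Im(S) = -0.02988 VAR.
Step 10 — Apparent power: |S| = 46.99 VA.
Step 11 — Power factor: PF = P/|S| = 1 (leading).

(a) P = 46.99 W  (b) Q = -0.02988 VAR  (c) S = 46.99 VA  (d) PF = 1 (leading)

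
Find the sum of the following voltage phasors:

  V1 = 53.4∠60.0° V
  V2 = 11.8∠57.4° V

Step 1 — Convert each phasor to rectangular form:
  V1 = 53.4·(cos(60.0°) + j·sin(60.0°)) = 26.7 + j46.25 V
  V2 = 11.8·(cos(57.4°) + j·sin(57.4°)) = 6.357 + j9.941 V
Step 2 — Sum components: V_total = 33.06 + j56.19 V.
Step 3 — Convert to polar: |V_total| = 65.19 V, ∠V_total = 59.5°.

V_total = 65.19∠59.5° V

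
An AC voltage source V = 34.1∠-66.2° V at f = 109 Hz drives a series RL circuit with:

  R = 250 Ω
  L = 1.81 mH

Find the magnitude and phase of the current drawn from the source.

Step 1 — Angular frequency: ω = 2π·f = 2π·109 = 684.9 rad/s.
Step 2 — Component impedances:
  R: Z = R = 250 Ω
  L: Z = jωL = j·684.9·0.00181 = 0 + j1.24 Ω
Step 3 — Series combination: Z_total = R + L = 250 + j1.24 Ω = 250∠0.3° Ω.
Step 4 — Source phasor: V = 34.1∠-66.2° V = 13.76 - j31.2 V.
Step 5 — Ohm's law: I = V / Z_total = (13.76 - j31.2) / (250 + j1.24) = 0.05442 - j0.1251 A.
Step 6 — Convert to polar: |I| = 0.1364 A, ∠I = -66.5°.

I = 0.1364∠-66.5° A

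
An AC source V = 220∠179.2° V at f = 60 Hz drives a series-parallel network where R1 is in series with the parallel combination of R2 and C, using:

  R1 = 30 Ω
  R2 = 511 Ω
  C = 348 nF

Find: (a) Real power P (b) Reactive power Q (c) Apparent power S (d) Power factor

Step 1 — Angular frequency: ω = 2π·f = 2π·60 = 377 rad/s.
Step 2 — Component impedances:
  R1: Z = R = 30 Ω
  R2: Z = R = 511 Ω
  C: Z = 1/(jωC) = -j/(ω·C) = 0 - j7622 Ω
Step 3 — Parallel branch: R2 || C = 1/(1/R2 + 1/C) = 508.7 - j34.1 Ω.
Step 4 — Series with R1: Z_total = R1 + (R2 || C) = 538.7 - j34.1 Ω = 539.8∠-3.6° Ω.
Step 5 — Source phasor: V = 220∠179.2° V = -220 + j3.072 V.
Step 6 — Current: I = V / Z = -0.4071 - j0.02007 A = 0.4076∠-177.2° A.
Step 7 — Complex power: S = V·I* = 89.49 - j5.665 VA.
Step 8 — Real power: P = Re(S) = 89.49 W.
Step 9 — Reactive power: Q = Im(S) = -5.665 VAR.
Step 10 — Apparent power: |S| = 89.66 VA.
Step 11 — Power factor: PF = P/|S| = 0.998 (leading).

(a) P = 89.49 W  (b) Q = -5.665 VAR  (c) S = 89.66 VA  (d) PF = 0.998 (leading)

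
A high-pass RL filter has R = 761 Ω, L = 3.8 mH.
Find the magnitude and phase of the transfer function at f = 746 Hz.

Step 1 — Angular frequency: ω = 2π·746 = 4687 rad/s.
Step 2 — Transfer function: H(jω) = jωL/(R + jωL).
Step 3 — Numerator jωL = j·17.81; denominator R + jωL = 761 + j17.81.
Step 4 — H = 0.0005475 + j0.02339.
Step 5 — Magnitude: |H| = 0.0234 (-32.6 dB); phase: φ = 88.7°.

|H| = 0.0234 (-32.6 dB), φ = 88.7°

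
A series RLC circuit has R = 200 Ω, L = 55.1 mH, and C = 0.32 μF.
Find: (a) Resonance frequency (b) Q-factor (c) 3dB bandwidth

Step 1 — Resonance: ω₀ = 1/√(LC) = 1/√(0.0551·3.2e-07) = 7531 rad/s.
Step 2 — f₀ = ω₀/(2π) = 1199 Hz.
Step 3 — Series Q: Q = ω₀L/R = 7531·0.0551/200 = 2.075.
Step 4 — Bandwidth: Δω = ω₀/Q = 3630 rad/s; BW = Δω/(2π) = 577.7 Hz.

(a) f₀ = 1199 Hz  (b) Q = 2.075  (c) BW = 577.7 Hz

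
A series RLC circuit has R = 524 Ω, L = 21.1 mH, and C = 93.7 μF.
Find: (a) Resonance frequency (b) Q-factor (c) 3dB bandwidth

Step 1 — Resonance: ω₀ = 1/√(LC) = 1/√(0.0211·9.37e-05) = 711.2 rad/s.
Step 2 — f₀ = ω₀/(2π) = 113.2 Hz.
Step 3 — Series Q: Q = ω₀L/R = 711.2·0.0211/524 = 0.02864.
Step 4 — Bandwidth: Δω = ω₀/Q = 2.483e+04 rad/s; BW = Δω/(2π) = 3952 Hz.

(a) f₀ = 113.2 Hz  (b) Q = 0.02864  (c) BW = 3952 Hz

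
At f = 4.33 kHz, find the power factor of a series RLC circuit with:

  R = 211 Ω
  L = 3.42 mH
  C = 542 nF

Step 1 — Angular frequency: ω = 2π·f = 2π·4330 = 2.721e+04 rad/s.
Step 2 — Component impedances:
  R: Z = R = 211 Ω
  L: Z = jωL = j·2.721e+04·0.00342 = 0 + j93.05 Ω
  C: Z = 1/(jωC) = -j/(ω·C) = 0 - j67.82 Ω
Step 3 — Series combination: Z_total = R + L + C = 211 + j25.23 Ω = 212.5∠6.8° Ω.
Step 4 — Power factor: PF = cos(φ) = Re(Z)/|Z| = 211/212.5 = 0.9929.
Step 5 — Type: Im(Z) = 25.23 ⇒ lagging (phase φ = 6.8°).

PF = 0.9929 (lagging, φ = 6.8°)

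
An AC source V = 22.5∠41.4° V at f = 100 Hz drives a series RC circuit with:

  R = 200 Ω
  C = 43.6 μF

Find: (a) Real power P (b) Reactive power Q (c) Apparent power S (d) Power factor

Step 1 — Angular frequency: ω = 2π·f = 2π·100 = 628.3 rad/s.
Step 2 — Component impedances:
  R: Z = R = 200 Ω
  C: Z = 1/(jωC) = -j/(ω·C) = 0 - j36.5 Ω
Step 3 — Series combination: Z_total = R + C = 200 - j36.5 Ω = 203.3∠-10.3° Ω.
Step 4 — Source phasor: V = 22.5∠41.4° V = 16.88 + j14.88 V.
Step 5 — Current: I = V / Z = 0.06853 + j0.0869 A = 0.1107∠51.7° A.
Step 6 — Complex power: S = V·I* = 2.45 - j0.4471 VA.
Step 7 — Real power: P = Re(S) = 2.45 W.
Step 8 — Reactive power: Q = Im(S) = -0.4471 VAR.
Step 9 — Apparent power: |S| = 2.49 VA.
Step 10 — Power factor: PF = P/|S| = 0.9837 (leading).

(a) P = 2.45 W  (b) Q = -0.4471 VAR  (c) S = 2.49 VA  (d) PF = 0.9837 (leading)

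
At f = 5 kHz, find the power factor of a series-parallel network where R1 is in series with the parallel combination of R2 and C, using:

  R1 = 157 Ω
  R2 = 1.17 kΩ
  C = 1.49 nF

Step 1 — Angular frequency: ω = 2π·f = 2π·5000 = 3.142e+04 rad/s.
Step 2 — Component impedances:
  R1: Z = R = 157 Ω
  R2: Z = R = 1170 Ω
  C: Z = 1/(jωC) = -j/(ω·C) = 0 - j2.136e+04 Ω
Step 3 — Parallel branch: R2 || C = 1/(1/R2 + 1/C) = 1167 - j63.89 Ω.
Step 4 — Series with R1: Z_total = R1 + (R2 || C) = 1324 - j63.89 Ω = 1325∠-2.8° Ω.
Step 5 — Power factor: PF = cos(φ) = Re(Z)/|Z| = 1323.5/1325.04 = 0.9988.
Step 6 — Type: Im(Z) = -63.89 ⇒ leading (phase φ = -2.8°).

PF = 0.9988 (leading, φ = -2.8°)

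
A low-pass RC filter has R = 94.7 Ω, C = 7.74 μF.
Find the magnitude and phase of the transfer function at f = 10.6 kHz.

Step 1 — Angular frequency: ω = 2π·1.06e+04 = 6.66e+04 rad/s.
Step 2 — Transfer function: H(jω) = 1/(1 + jωRC).
Step 3 — Denominator: 1 + jωRC = 1 + j·6.66e+04·94.7·7.74e-06 = 1 + j48.82.
Step 4 — H = 0.0004194 - j0.02048.
Step 5 — Magnitude: |H| = 0.02048 (-33.8 dB); phase: φ = -88.8°.

|H| = 0.02048 (-33.8 dB), φ = -88.8°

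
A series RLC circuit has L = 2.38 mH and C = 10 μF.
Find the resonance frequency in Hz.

Step 1 — Resonance condition Im(Z)=0 gives ω₀ = 1/√(LC).
Step 2 — ω₀ = 1/√(0.00238·1e-05) = 6482 rad/s.
Step 3 — f₀ = ω₀/(2π) = 1032 Hz.

f₀ = 1032 Hz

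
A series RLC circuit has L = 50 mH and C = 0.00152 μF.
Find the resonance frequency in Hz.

Step 1 — Resonance condition Im(Z)=0 gives ω₀ = 1/√(LC).
Step 2 — ω₀ = 1/√(0.05·1.52e-09) = 1.147e+05 rad/s.
Step 3 — f₀ = ω₀/(2π) = 1.826e+04 Hz.

f₀ = 1.826e+04 Hz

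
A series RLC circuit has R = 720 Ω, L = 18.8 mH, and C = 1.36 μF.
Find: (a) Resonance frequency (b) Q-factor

Step 1 — Resonance condition Im(Z)=0 gives ω₀ = 1/√(LC).
Step 2 — ω₀ = 1/√(0.0188·1.36e-06) = 6254 rad/s.
Step 3 — f₀ = ω₀/(2π) = 995.3 Hz.
Step 4 — Series Q: Q = ω₀L/R = 6254·0.0188/720 = 0.1633.

(a) f₀ = 995.3 Hz  (b) Q = 0.1633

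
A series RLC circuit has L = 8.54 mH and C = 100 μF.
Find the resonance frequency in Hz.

Step 1 — Resonance condition Im(Z)=0 gives ω₀ = 1/√(LC).
Step 2 — ω₀ = 1/√(0.00854·0.0001) = 1082 rad/s.
Step 3 — f₀ = ω₀/(2π) = 172.2 Hz.

f₀ = 172.2 Hz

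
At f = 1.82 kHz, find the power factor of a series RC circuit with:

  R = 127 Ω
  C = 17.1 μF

Step 1 — Angular frequency: ω = 2π·f = 2π·1820 = 1.144e+04 rad/s.
Step 2 — Component impedances:
  R: Z = R = 127 Ω
  C: Z = 1/(jωC) = -j/(ω·C) = 0 - j5.114 Ω
Step 3 — Series combination: Z_total = R + C = 127 - j5.114 Ω = 127.1∠-2.3° Ω.
Step 4 — Power factor: PF = cos(φ) = Re(Z)/|Z| = 127/127.1 = 0.9992.
Step 5 — Type: Im(Z) = -5.114 ⇒ leading (phase φ = -2.3°).

PF = 0.9992 (leading, φ = -2.3°)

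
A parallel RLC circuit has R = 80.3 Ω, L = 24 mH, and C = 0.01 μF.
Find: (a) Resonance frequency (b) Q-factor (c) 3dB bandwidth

Step 1 — Resonance: ω₀ = 1/√(LC) = 1/√(0.024·1e-08) = 6.455e+04 rad/s.
Step 2 — f₀ = ω₀/(2π) = 1.027e+04 Hz.
Step 3 — Parallel Q: Q = R/(ω₀L) = 80.3/(6.455e+04·0.024) = 0.05183.
Step 4 — Bandwidth: Δω = ω₀/Q = 1.245e+06 rad/s; BW = Δω/(2π) = 1.982e+05 Hz.

(a) f₀ = 1.027e+04 Hz  (b) Q = 0.05183  (c) BW = 1.982e+05 Hz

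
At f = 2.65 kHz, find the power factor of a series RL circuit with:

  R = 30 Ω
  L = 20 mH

Step 1 — Angular frequency: ω = 2π·f = 2π·2650 = 1.665e+04 rad/s.
Step 2 — Component impedances:
  R: Z = R = 30 Ω
  L: Z = jωL = j·1.665e+04·0.02 = 0 + j333 Ω
Step 3 — Series combination: Z_total = R + L = 30 + j333 Ω = 334.4∠84.9° Ω.
Step 4 — Power factor: PF = cos(φ) = Re(Z)/|Z| = 30/334.36 = 0.08972.
Step 5 — Type: Im(Z) = 333 ⇒ lagging (phase φ = 84.9°).

PF = 0.08972 (lagging, φ = 84.9°)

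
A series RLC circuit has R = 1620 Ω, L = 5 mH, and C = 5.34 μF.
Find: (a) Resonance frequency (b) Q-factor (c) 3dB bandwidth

Step 1 — Resonance condition Im(Z)=0 gives ω₀ = 1/√(LC).
Step 2 — ω₀ = 1/√(0.005·5.34e-06) = 6120 rad/s.
Step 3 — f₀ = ω₀/(2π) = 974 Hz.
Step 4 — Series Q: Q = ω₀L/R = 6120·0.005/1620 = 0.01889.
Step 5 — 3dB bandwidth: Δω = ω₀/Q = 3.24e+05 rad/s; BW = Δω/(2π) = 5.157e+04 Hz.

(a) f₀ = 974 Hz  (b) Q = 0.01889  (c) BW = 5.157e+04 Hz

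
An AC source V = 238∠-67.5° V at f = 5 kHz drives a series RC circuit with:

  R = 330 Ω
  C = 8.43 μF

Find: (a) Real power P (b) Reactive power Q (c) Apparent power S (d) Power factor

Step 1 — Angular frequency: ω = 2π·f = 2π·5000 = 3.142e+04 rad/s.
Step 2 — Component impedances:
  R: Z = R = 330 Ω
  C: Z = 1/(jωC) = -j/(ω·C) = 0 - j3.776 Ω
Step 3 — Series combination: Z_total = R + C = 330 - j3.776 Ω = 330∠-0.7° Ω.
Step 4 — Source phasor: V = 238∠-67.5° V = 91.08 - j219.9 V.
Step 5 — Current: I = V / Z = 0.2836 - j0.6631 A = 0.7212∠-66.8° A.
Step 6 — Complex power: S = V·I* = 171.6 - j1.964 VA.
Step 7 — Real power: P = Re(S) = 171.6 W.
Step 8 — Reactive power: Q = Im(S) = -1.964 VAR.
Step 9 — Apparent power: |S| = 171.6 VA.
Step 10 — Power factor: PF = P/|S| = 0.9999 (leading).

(a) P = 171.6 W  (b) Q = -1.964 VAR  (c) S = 171.6 VA  (d) PF = 0.9999 (leading)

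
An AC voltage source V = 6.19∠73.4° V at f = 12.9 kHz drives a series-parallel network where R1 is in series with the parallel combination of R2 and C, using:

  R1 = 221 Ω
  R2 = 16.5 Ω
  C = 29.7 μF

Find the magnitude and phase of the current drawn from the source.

Step 1 — Angular frequency: ω = 2π·f = 2π·1.29e+04 = 8.105e+04 rad/s.
Step 2 — Component impedances:
  R1: Z = R = 221 Ω
  R2: Z = R = 16.5 Ω
  C: Z = 1/(jωC) = -j/(ω·C) = 0 - j0.4154 Ω
Step 3 — Parallel branch: R2 || C = 1/(1/R2 + 1/C) = 0.01045 - j0.4151 Ω.
Step 4 — Series with R1: Z_total = R1 + (R2 || C) = 221 - j0.4151 Ω = 221∠-0.1° Ω.
Step 5 — Source phasor: V = 6.19∠73.4° V = 1.768 + j5.932 V.
Step 6 — Ohm's law: I = V / Z_total = (1.768 + j5.932) / (221 - j0.4151) = 0.007951 + j0.02686 A.
Step 7 — Convert to polar: |I| = 0.02801 A, ∠I = 73.5°.

I = 0.02801∠73.5° A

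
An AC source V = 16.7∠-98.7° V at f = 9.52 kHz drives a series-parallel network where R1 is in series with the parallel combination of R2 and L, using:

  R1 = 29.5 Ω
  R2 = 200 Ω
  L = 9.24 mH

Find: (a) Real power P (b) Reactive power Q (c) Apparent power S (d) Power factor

Step 1 — Angular frequency: ω = 2π·f = 2π·9520 = 5.982e+04 rad/s.
Step 2 — Component impedances:
  R1: Z = R = 29.5 Ω
  R2: Z = R = 200 Ω
  L: Z = jωL = j·5.982e+04·0.00924 = 0 + j552.7 Ω
Step 3 — Parallel branch: R2 || L = 1/(1/R2 + 1/L) = 176.8 + j63.99 Ω.
Step 4 — Series with R1: Z_total = R1 + (R2 || L) = 206.3 + j63.99 Ω = 216∠17.2° Ω.
Step 5 — Source phasor: V = 16.7∠-98.7° V = -2.526 - j16.51 V.
Step 6 — Current: I = V / Z = -0.0338 - j0.06952 A = 0.0773∠-115.9° A.
Step 7 — Complex power: S = V·I* = 1.233 + j0.3824 VA.
Step 8 — Real power: P = Re(S) = 1.233 W.
Step 9 — Reactive power: Q = Im(S) = 0.3824 VAR.
Step 10 — Apparent power: |S| = 1.291 VA.
Step 11 — Power factor: PF = P/|S| = 0.9551 (lagging).

(a) P = 1.233 W  (b) Q = 0.3824 VAR  (c) S = 1.291 VA  (d) PF = 0.9551 (lagging)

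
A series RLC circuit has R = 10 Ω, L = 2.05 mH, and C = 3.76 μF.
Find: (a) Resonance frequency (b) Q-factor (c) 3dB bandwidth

Step 1 — Resonance: ω₀ = 1/√(LC) = 1/√(0.00205·3.76e-06) = 1.139e+04 rad/s.
Step 2 — f₀ = ω₀/(2π) = 1813 Hz.
Step 3 — Series Q: Q = ω₀L/R = 1.139e+04·0.00205/10 = 2.335.
Step 4 — Bandwidth: Δω = ω₀/Q = 4878 rad/s; BW = Δω/(2π) = 776.4 Hz.

(a) f₀ = 1813 Hz  (b) Q = 2.335  (c) BW = 776.4 Hz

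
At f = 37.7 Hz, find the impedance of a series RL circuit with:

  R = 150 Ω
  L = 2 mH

Step 1 — Angular frequency: ω = 2π·f = 2π·37.7 = 236.9 rad/s.
Step 2 — Component impedances:
  R: Z = R = 150 Ω
  L: Z = jωL = j·236.9·0.002 = 0 + j0.4738 Ω
Step 3 — Series combination: Z_total = R + L = 150 + j0.4738 Ω = 150∠0.2° Ω.

Z = 150 + j0.4738 Ω = 150∠0.2° Ω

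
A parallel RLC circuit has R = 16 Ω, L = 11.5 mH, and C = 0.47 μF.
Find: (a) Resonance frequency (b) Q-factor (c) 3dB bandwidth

Step 1 — Resonance: ω₀ = 1/√(LC) = 1/√(0.0115·4.7e-07) = 1.36e+04 rad/s.
Step 2 — f₀ = ω₀/(2π) = 2165 Hz.
Step 3 — Parallel Q: Q = R/(ω₀L) = 16/(1.36e+04·0.0115) = 0.1023.
Step 4 — Bandwidth: Δω = ω₀/Q = 1.33e+05 rad/s; BW = Δω/(2π) = 2.116e+04 Hz.

(a) f₀ = 2165 Hz  (b) Q = 0.1023  (c) BW = 2.116e+04 Hz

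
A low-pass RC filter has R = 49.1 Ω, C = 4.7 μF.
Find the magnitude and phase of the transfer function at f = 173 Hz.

Step 1 — Angular frequency: ω = 2π·173 = 1087 rad/s.
Step 2 — Transfer function: H(jω) = 1/(1 + jωRC).
Step 3 — Denominator: 1 + jωRC = 1 + j·1087·49.1·4.7e-06 = 1 + j0.2508.
Step 4 — H = 0.9408 - j0.236.
Step 5 — Magnitude: |H| = 0.9699 (-0.3 dB); phase: φ = -14.1°.

|H| = 0.9699 (-0.3 dB), φ = -14.1°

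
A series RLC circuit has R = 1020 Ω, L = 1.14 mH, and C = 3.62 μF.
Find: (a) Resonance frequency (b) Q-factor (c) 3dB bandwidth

Step 1 — Resonance: ω₀ = 1/√(LC) = 1/√(0.00114·3.62e-06) = 1.557e+04 rad/s.
Step 2 — f₀ = ω₀/(2π) = 2477 Hz.
Step 3 — Series Q: Q = ω₀L/R = 1.557e+04·0.00114/1020 = 0.0174.
Step 4 — Bandwidth: Δω = ω₀/Q = 8.947e+05 rad/s; BW = Δω/(2π) = 1.424e+05 Hz.

(a) f₀ = 2477 Hz  (b) Q = 0.0174  (c) BW = 1.424e+05 Hz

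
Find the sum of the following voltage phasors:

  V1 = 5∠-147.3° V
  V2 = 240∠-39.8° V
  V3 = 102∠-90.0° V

Step 1 — Convert each phasor to rectangular form:
  V1 = 5·(cos(-147.3°) + j·sin(-147.3°)) = -4.208 - j2.701 V
  V2 = 240·(cos(-39.8°) + j·sin(-39.8°)) = 184.4 - j153.6 V
  V3 = 102·(cos(-90.0°) + j·sin(-90.0°)) = 0 - j102 V
Step 2 — Sum components: V_total = 180.2 - j258.3 V.
Step 3 — Convert to polar: |V_total| = 315 V, ∠V_total = -55.1°.

V_total = 315∠-55.1° V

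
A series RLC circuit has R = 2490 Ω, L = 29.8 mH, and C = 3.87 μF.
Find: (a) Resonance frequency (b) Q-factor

Step 1 — Resonance condition Im(Z)=0 gives ω₀ = 1/√(LC).
Step 2 — ω₀ = 1/√(0.0298·3.87e-06) = 2945 rad/s.
Step 3 — f₀ = ω₀/(2π) = 468.7 Hz.
Step 4 — Series Q: Q = ω₀L/R = 2945·0.0298/2490 = 0.03524.

(a) f₀ = 468.7 Hz  (b) Q = 0.03524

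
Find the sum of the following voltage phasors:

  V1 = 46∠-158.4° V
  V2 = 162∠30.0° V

Step 1 — Convert each phasor to rectangular form:
  V1 = 46·(cos(-158.4°) + j·sin(-158.4°)) = -42.77 - j16.93 V
  V2 = 162·(cos(30.0°) + j·sin(30.0°)) = 140.3 + j81 V
Step 2 — Sum components: V_total = 97.53 + j64.07 V.
Step 3 — Convert to polar: |V_total| = 116.7 V, ∠V_total = 33.3°.

V_total = 116.7∠33.3° V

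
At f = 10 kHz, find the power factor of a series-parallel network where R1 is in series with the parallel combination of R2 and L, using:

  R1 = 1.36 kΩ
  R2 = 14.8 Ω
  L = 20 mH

Step 1 — Angular frequency: ω = 2π·f = 2π·1e+04 = 6.283e+04 rad/s.
Step 2 — Component impedances:
  R1: Z = R = 1360 Ω
  R2: Z = R = 14.8 Ω
  L: Z = jωL = j·6.283e+04·0.02 = 0 + j1257 Ω
Step 3 — Parallel branch: R2 || L = 1/(1/R2 + 1/L) = 14.8 + j0.1743 Ω.
Step 4 — Series with R1: Z_total = R1 + (R2 || L) = 1375 + j0.1743 Ω = 1375∠0.0° Ω.
Step 5 — Power factor: PF = cos(φ) = Re(Z)/|Z| = 1375/1375 = 1.
Step 6 — Type: Im(Z) = 0.1743 ⇒ lagging (phase φ = 0.0°).

PF = 1 (lagging, φ = 0.0°)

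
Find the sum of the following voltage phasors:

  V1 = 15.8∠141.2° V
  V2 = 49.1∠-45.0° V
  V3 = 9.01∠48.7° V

Step 1 — Convert each phasor to rectangular form:
  V1 = 15.8·(cos(141.2°) + j·sin(141.2°)) = -12.31 + j9.9 V
  V2 = 49.1·(cos(-45.0°) + j·sin(-45.0°)) = 34.72 - j34.72 V
  V3 = 9.01·(cos(48.7°) + j·sin(48.7°)) = 5.947 + j6.769 V
Step 2 — Sum components: V_total = 28.35 - j18.05 V.
Step 3 — Convert to polar: |V_total| = 33.61 V, ∠V_total = -32.5°.

V_total = 33.61∠-32.5° V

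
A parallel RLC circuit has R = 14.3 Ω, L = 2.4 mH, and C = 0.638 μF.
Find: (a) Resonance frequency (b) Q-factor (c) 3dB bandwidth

Step 1 — Resonance: ω₀ = 1/√(LC) = 1/√(0.0024·6.38e-07) = 2.556e+04 rad/s.
Step 2 — f₀ = ω₀/(2π) = 4067 Hz.
Step 3 — Parallel Q: Q = R/(ω₀L) = 14.3/(2.556e+04·0.0024) = 0.2332.
Step 4 — Bandwidth: Δω = ω₀/Q = 1.096e+05 rad/s; BW = Δω/(2π) = 1.744e+04 Hz.

(a) f₀ = 4067 Hz  (b) Q = 0.2332  (c) BW = 1.744e+04 Hz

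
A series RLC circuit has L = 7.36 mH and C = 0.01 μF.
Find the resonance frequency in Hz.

Step 1 — Resonance condition Im(Z)=0 gives ω₀ = 1/√(LC).
Step 2 — ω₀ = 1/√(0.00736·1e-08) = 1.166e+05 rad/s.
Step 3 — f₀ = ω₀/(2π) = 1.855e+04 Hz.

f₀ = 1.855e+04 Hz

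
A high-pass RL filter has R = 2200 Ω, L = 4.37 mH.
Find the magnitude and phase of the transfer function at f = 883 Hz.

Step 1 — Angular frequency: ω = 2π·883 = 5548 rad/s.
Step 2 — Transfer function: H(jω) = jωL/(R + jωL).
Step 3 — Numerator jωL = j·24.24; denominator R + jωL = 2200 + j24.24.
Step 4 — H = 0.0001214 + j0.01102.
Step 5 — Magnitude: |H| = 0.01102 (-39.2 dB); phase: φ = 89.4°.

|H| = 0.01102 (-39.2 dB), φ = 89.4°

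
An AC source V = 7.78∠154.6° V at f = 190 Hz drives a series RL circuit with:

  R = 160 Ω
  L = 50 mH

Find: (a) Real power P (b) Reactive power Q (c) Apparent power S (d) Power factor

Step 1 — Angular frequency: ω = 2π·f = 2π·190 = 1194 rad/s.
Step 2 — Component impedances:
  R: Z = R = 160 Ω
  L: Z = jωL = j·1194·0.05 = 0 + j59.69 Ω
Step 3 — Series combination: Z_total = R + L = 160 + j59.69 Ω = 170.8∠20.5° Ω.
Step 4 — Source phasor: V = 7.78∠154.6° V = -7.028 + j3.337 V.
Step 5 — Current: I = V / Z = -0.03173 + j0.03269 A = 0.04556∠134.1° A.
Step 6 — Complex power: S = V·I* = 0.3321 + j0.1239 VA.
Step 7 — Real power: P = Re(S) = 0.3321 W.
Step 8 — Reactive power: Q = Im(S) = 0.1239 VAR.
Step 9 — Apparent power: |S| = 0.3544 VA.
Step 10 — Power factor: PF = P/|S| = 0.9369 (lagging).

(a) P = 0.3321 W  (b) Q = 0.1239 VAR  (c) S = 0.3544 VA  (d) PF = 0.9369 (lagging)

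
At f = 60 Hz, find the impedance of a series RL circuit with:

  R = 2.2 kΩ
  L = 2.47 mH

Step 1 — Angular frequency: ω = 2π·f = 2π·60 = 377 rad/s.
Step 2 — Component impedances:
  R: Z = R = 2200 Ω
  L: Z = jωL = j·377·0.00247 = 0 + j0.9312 Ω
Step 3 — Series combination: Z_total = R + L = 2200 + j0.9312 Ω = 2200∠0.0° Ω.

Z = 2200 + j0.9312 Ω = 2200∠0.0° Ω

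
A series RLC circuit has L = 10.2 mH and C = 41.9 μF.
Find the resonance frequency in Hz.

Step 1 — Resonance condition Im(Z)=0 gives ω₀ = 1/√(LC).
Step 2 — ω₀ = 1/√(0.0102·4.19e-05) = 1530 rad/s.
Step 3 — f₀ = ω₀/(2π) = 243.5 Hz.

f₀ = 243.5 Hz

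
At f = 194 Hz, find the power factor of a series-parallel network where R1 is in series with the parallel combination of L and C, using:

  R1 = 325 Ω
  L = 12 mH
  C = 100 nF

Step 1 — Angular frequency: ω = 2π·f = 2π·194 = 1219 rad/s.
Step 2 — Component impedances:
  R1: Z = R = 325 Ω
  L: Z = jωL = j·1219·0.012 = 0 + j14.63 Ω
  C: Z = 1/(jωC) = -j/(ω·C) = 0 - j8204 Ω
Step 3 — Parallel branch: L || C = 1/(1/L + 1/C) = 0 + j14.65 Ω.
Step 4 — Series with R1: Z_total = R1 + (L || C) = 325 + j14.65 Ω = 325.3∠2.6° Ω.
Step 5 — Power factor: PF = cos(φ) = Re(Z)/|Z| = 325/325.33 = 0.999.
Step 6 — Type: Im(Z) = 14.65 ⇒ lagging (phase φ = 2.6°).

PF = 0.999 (lagging, φ = 2.6°)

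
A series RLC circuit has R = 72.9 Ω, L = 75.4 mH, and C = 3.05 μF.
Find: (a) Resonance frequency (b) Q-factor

Step 1 — Resonance condition Im(Z)=0 gives ω₀ = 1/√(LC).
Step 2 — ω₀ = 1/√(0.0754·3.05e-06) = 2085 rad/s.
Step 3 — f₀ = ω₀/(2π) = 331.9 Hz.
Step 4 — Series Q: Q = ω₀L/R = 2085·0.0754/72.9 = 2.157.

(a) f₀ = 331.9 Hz  (b) Q = 2.157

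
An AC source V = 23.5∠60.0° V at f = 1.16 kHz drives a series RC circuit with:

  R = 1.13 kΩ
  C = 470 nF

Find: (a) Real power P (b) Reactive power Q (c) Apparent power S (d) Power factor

Step 1 — Angular frequency: ω = 2π·f = 2π·1160 = 7288 rad/s.
Step 2 — Component impedances:
  R: Z = R = 1130 Ω
  C: Z = 1/(jωC) = -j/(ω·C) = 0 - j291.9 Ω
Step 3 — Series combination: Z_total = R + C = 1130 - j291.9 Ω = 1167∠-14.5° Ω.
Step 4 — Source phasor: V = 23.5∠60.0° V = 11.75 + j20.35 V.
Step 5 — Current: I = V / Z = 0.005386 + j0.0194 A = 0.02014∠74.5° A.
Step 6 — Complex power: S = V·I* = 0.4581 - j0.1184 VA.
Step 7 — Real power: P = Re(S) = 0.4581 W.
Step 8 — Reactive power: Q = Im(S) = -0.1184 VAR.
Step 9 — Apparent power: |S| = 0.4732 VA.
Step 10 — Power factor: PF = P/|S| = 0.9682 (leading).

(a) P = 0.4581 W  (b) Q = -0.1184 VAR  (c) S = 0.4732 VA  (d) PF = 0.9682 (leading)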